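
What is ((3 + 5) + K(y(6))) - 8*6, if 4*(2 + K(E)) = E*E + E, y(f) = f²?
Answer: 291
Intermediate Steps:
K(E) = -2 + E/4 + E²/4 (K(E) = -2 + (E*E + E)/4 = -2 + (E² + E)/4 = -2 + (E + E²)/4 = -2 + (E/4 + E²/4) = -2 + E/4 + E²/4)
((3 + 5) + K(y(6))) - 8*6 = ((3 + 5) + (-2 + (¼)*6² + (6²)²/4)) - 8*6 = (8 + (-2 + (¼)*36 + (¼)*36²)) - 48 = (8 + (-2 + 9 + (¼)*1296)) - 48 = (8 + (-2 + 9 + 324)) - 48 = (8 + 331) - 48 = 339 - 48 = 291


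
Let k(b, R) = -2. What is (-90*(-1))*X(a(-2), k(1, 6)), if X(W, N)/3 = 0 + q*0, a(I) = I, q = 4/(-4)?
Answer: 0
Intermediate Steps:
q = -1 (q = 4*(-¼) = -1)
X(W, N) = 0 (X(W, N) = 3*(0 - 1*0) = 3*(0 + 0) = 3*0 = 0)
(-90*(-1))*X(a(-2), k(1, 6)) = -90*(-1)*0 = 90*0 = 0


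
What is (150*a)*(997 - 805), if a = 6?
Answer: 172800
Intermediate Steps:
(150*a)*(997 - 805) = (150*6)*(997 - 805) = 900*192 = 172800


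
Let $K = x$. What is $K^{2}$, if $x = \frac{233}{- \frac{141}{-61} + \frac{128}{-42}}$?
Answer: $\frac{89086131729}{889249} \approx 1.0018 \cdot 10^{5}$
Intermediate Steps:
$x = - \frac{298473}{943}$ ($x = \frac{233}{\left(-141\right) \left(- \frac{1}{61}\right) + 128 \left(- \frac{1}{42}\right)} = \frac{233}{\frac{141}{61} - \frac{64}{21}} = \frac{233}{- \frac{943}{1281}} = 233 \left(- \frac{1281}{943}\right) = - \frac{298473}{943} \approx -316.51$)
$K = - \frac{298473}{943} \approx -316.51$
$K^{2} = \left(- \frac{298473}{943}\right)^{2} = \frac{89086131729}{889249}$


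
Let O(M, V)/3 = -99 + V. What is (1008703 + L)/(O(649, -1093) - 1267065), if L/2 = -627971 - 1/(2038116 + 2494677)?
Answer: 1120683208529/5759552630313 ≈ 0.19458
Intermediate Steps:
L = -5692925106008/4532793 (L = 2*(-627971 - 1/(2038116 + 2494677)) = 2*(-627971 - 1/4532793) = 2*(-2846462553004/4532793) = -5692925106008/4532793 ≈ -1.2559e+6)
O(M, V) = -297 + 3*V (O(M, V) = 3*(-99 + V) = -297 + 3*V)
(1008703 + L)/(O(649, -1093) - 1267065) = (1008703 - 5692925106008/4532793)/((-297 + 3*(-1093)) - 1267065) = -1120683208529/(4532793*((-297 - 3279) - 1267065)) = -1120683208529/(4532793*(-3576 - 1267065)) = -1120683208529/4532793/(-1270641) = -1120683208529/4532793*(-1/1270641) = 1120683208529/5759552630313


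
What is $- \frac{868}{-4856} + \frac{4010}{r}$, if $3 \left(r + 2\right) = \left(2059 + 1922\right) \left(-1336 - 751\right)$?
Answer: $\frac{596102727}{3362113514} \approx 0.1773$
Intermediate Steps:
$r = -2769451$ ($r = -2 + \frac{\left(2059 + 1922\right) \left(-1336 - 751\right)}{3} = -2 + \frac{3981 \left(-2087\right)}{3} = -2 + \frac{1}{3} \left(-8308347\right) = -2 - 2769449 = -2769451$)
$- \frac{868}{-4856} + \frac{4010}{r} = - \frac{868}{-4856} + \frac{4010}{-2769451} = \left(-868\right) \left(- \frac{1}{4856}\right) + 4010 \left(- \frac{1}{2769451}\right) = \frac{217}{1214} - \frac{4010}{2769451} = \frac{596102727}{3362113514}$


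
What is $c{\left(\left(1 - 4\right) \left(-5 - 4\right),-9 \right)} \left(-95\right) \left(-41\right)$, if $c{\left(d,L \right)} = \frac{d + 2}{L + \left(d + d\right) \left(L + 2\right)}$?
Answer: $- \frac{112955}{387} \approx -291.87$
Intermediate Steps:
$c{\left(d,L \right)} = \frac{2 + d}{L + 2 d \left(2 + L\right)}$
$c{\left(\left(1 - 4\right) \left(-5 - 4\right),-9 \right)} \left(-95\right) \left(-41\right) = \frac{2 + \left(1 - 4\right) \left(-5 - 4\right)}{-9 + 4 \left(1 - 4\right) \left(-5 - 4\right) + 2 \left(-9\right) \left(1 - 4\right) \left(-5 - 4\right)} \left(-95\right) \left(-41\right) = \frac{2 - -27}{-9 + 4 \left(\left(-3\right) \left(-9\right)\right) + 2 \left(-9\right) \left(\left(-3\right) \left(-9\right)\right)} \left(-95\right) \left(-41\right) = \frac{2 + 27}{-9 + 4 \cdot 27 + 2 \left(-9\right) 27} \left(-95\right) \left(-41\right) = \frac{1}{-9 + 108 - 486} \cdot 29 \left(-95\right) \left(-41\right) = \frac{1}{-387} \cdot 29 \left(-95\right) \left(-41\right) = \left(- \frac{1}{387}\right) 29 \left(-95\right) \left(-41\right) = \left(- \frac{29}{387}\right) \left(-95\right) \left(-41\right) = \frac{2755}{387} \left(-41\right) = - \frac{112955}{387}$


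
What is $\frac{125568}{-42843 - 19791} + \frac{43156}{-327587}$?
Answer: $- \frac{562018940}{263052361} \approx -2.1365$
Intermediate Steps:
$\frac{125568}{-42843 - 19791} + \frac{43156}{-327587} = \frac{125568}{-62634} + 43156 \left(- \frac{1}{327587}\right) = 125568 \left(- \frac{1}{62634}\right) - \frac{43156}{327587} = - \frac{20928}{10439} - \frac{43156}{327587} = - \frac{562018940}{263052361}$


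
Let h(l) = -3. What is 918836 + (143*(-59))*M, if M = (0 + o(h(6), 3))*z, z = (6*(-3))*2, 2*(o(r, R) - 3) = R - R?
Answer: 1830032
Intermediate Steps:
o(r, R) = 3 (o(r, R) = 3 + (R - R)/2 = 3 + (½)*0 = 3 + 0 = 3)
z = -36 (z = -18*2 = -36)
M = -108 (M = (0 + 3)*(-36) = 3*(-36) = -108)
918836 + (143*(-59))*M = 918836 + (143*(-59))*(-108) = 918836 - 8437*(-108) = 918836 + 911196 = 1830032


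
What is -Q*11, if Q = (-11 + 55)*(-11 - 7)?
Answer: 8712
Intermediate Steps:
Q = -792 (Q = 44*(-18) = -792)
-Q*11 = -(-792)*11 = -1*(-8712) = 8712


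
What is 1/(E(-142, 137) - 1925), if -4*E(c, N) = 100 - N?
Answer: -4/7663 ≈ -0.00052199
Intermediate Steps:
E(c, N) = -25 + N/4 (E(c, N) = -(100 - N)/4 = -25 + N/4)
1/(E(-142, 137) - 1925) = 1/((-25 + (¼)*137) - 1925) = 1/((-25 + 137/4) - 1925) = 1/(37/4 - 1925) = 1/(-7663/4) = -4/7663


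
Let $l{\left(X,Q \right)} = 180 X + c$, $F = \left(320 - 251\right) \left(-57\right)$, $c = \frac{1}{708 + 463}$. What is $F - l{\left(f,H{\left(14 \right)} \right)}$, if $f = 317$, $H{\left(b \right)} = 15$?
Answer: $- \frac{71422804}{1171} \approx -60993.0$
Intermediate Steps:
$c = \frac{1}{1171} \approx 0.00085397$
$F = -3933$ ($F = 69 \left(-57\right) = -3933$)
$l{\left(X,Q \right)} = \frac{1}{1171} + 180 X$ ($l{\left(X,Q \right)} = 180 X + \frac{1}{1171} = \frac{1}{1171} + 180 X$)
$F - l{\left(f,H{\left(14 \right)} \right)} = -3933 - \left(\frac{1}{1171} + 180 \cdot 317\right) = -3933 - \left(\frac{1}{1171} + 57060\right) = -3933 - \frac{66817261}{1171} = - \frac{71422804}{1171}$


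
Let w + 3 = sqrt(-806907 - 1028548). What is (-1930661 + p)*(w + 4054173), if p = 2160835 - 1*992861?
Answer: -3092062754790 - 762687*I*sqrt(1835455) ≈ -3.0921e+12 - 1.0333e+9*I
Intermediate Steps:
p = 1167974 (p = 2160835 - 992861 = 1167974)
w = -3 + I*sqrt(1835455) (w = -3 + sqrt(-806907 - 1028548) = -3 + sqrt(-1835455) = -3 + I*sqrt(1835455) ≈ -3.0 + 1354.8*I)
(-1930661 + p)*(w + 4054173) = (-1930661 + 1167974)*((-3 + I*sqrt(1835455)) + 4054173) = -762687*(4054170 + I*sqrt(1835455)) = -3092062754790 - 762687*I*sqrt(1835455)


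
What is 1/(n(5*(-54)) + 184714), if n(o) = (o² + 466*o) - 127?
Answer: 1/131667 ≈ 7.5949e-6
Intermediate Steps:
n(o) = -127 + o² + 466*o
1/(n(5*(-54)) + 184714) = 1/((-127 + (5*(-54))² + 466*(5*(-54))) + 184714) = 1/((-127 + (-270)² + 466*(-270)) + 184714) = 1/((-127 + 72900 - 125820) + 184714) = 1/(-53047 + 184714) = 1/131667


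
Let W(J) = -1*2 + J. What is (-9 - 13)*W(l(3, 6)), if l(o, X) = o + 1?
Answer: -44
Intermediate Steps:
l(o, X) = 1 + o
W(J) = -2 + J
(-9 - 13)*W(l(3, 6)) = (-9 - 13)*(-2 + (1 + 3)) = -22*(-2 + 4) = -22*2 = -44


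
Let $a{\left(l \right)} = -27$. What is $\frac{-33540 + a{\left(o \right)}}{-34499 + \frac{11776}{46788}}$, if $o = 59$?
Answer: $\frac{392633199}{403531859} \approx 0.97299$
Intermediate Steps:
$\frac{-33540 + a{\left(o \right)}}{-34499 + \frac{11776}{46788}} = \frac{-33540 - 27}{-34499 + \frac{11776}{46788}} = - \frac{33567}{-34499 + 11776 \cdot \frac{1}{46788}} = - \frac{33567}{-34499 + \frac{2944}{11697}} = - \frac{33567}{- \frac{403531859}{11697}} = \left(-33567\right) \left(- \frac{11697}{403531859}\right) = \frac{392633199}{403531859}$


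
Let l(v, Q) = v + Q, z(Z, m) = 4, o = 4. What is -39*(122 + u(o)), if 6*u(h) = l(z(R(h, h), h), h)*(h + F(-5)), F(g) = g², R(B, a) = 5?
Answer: -6266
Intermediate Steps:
l(v, Q) = Q + v
u(h) = (4 + h)*(25 + h)/6 (u(h) = ((h + 4)*(h + (-5)²))/6 = ((4 + h)*(h + 25))/6 = ((4 + h)*(25 + h))/6 = (4 + h)*(25 + h)/6)
-39*(122 + u(o)) = -39*(122 + (4 + 4)*(25 + 4)/6) = -39*(122 + (⅙)*8*29) = -39*(122 + 116/3) = -39*482/3 = -6266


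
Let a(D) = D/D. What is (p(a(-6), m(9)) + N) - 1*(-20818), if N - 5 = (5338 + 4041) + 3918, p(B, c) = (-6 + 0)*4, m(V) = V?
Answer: 34096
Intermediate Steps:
a(D) = 1
p(B, c) = -24 (p(B, c) = -6*4 = -24)
N = 13302 (N = 5 + ((5338 + 4041) + 3918) = 5 + (9379 + 3918) = 5 + 13297 = 13302)
(p(a(-6), m(9)) + N) - 1*(-20818) = (-24 + 13302) - 1*(-20818) = 13278 + 20818 = 34096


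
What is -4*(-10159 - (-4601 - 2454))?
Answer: 12416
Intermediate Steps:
-4*(-10159 - (-4601 - 2454)) = -4*(-10159 - 1*(-7055)) = -4*(-10159 + 7055) = -4*(-3104) = 12416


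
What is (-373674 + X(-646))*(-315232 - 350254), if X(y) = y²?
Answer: -29043140012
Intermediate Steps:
(-373674 + X(-646))*(-315232 - 350254) = (-373674 + (-646)²)*(-315232 - 350254) = (-373674 + 417316)*(-665486) = 43642*(-665486) = -29043140012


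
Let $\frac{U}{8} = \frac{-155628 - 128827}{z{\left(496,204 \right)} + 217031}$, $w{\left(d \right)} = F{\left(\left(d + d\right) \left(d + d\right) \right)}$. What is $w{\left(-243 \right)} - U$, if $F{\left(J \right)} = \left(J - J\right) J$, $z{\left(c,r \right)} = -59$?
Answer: $\frac{568910}{54243} \approx 10.488$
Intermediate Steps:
$F{\left(J \right)} = 0$ ($F{\left(J \right)} = 0 J = 0$)
$w{\left(d \right)} = 0$
$U = - \frac{568910}{54243}$ ($U = 8 \frac{-155628 - 128827}{-59 + 217031} = 8 \left(- \frac{284455}{216972}\right) = - \frac{568910}{54243} \approx -10.488$)
$w{\left(-243 \right)} - U = 0 - - \frac{568910}{54243} = 0 + \frac{568910}{54243} = \frac{568910}{54243}$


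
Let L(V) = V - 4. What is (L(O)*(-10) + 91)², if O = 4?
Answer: 8281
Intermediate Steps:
L(V) = -4 + V
(L(O)*(-10) + 91)² = ((-4 + 4)*(-10) + 91)² = (0*(-10) + 91)² = (0 + 91)² = 91² = 8281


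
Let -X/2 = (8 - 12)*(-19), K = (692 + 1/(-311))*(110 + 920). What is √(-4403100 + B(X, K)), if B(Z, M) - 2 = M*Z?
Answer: I*√10904530065418/311 ≈ 10618.0*I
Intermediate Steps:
K = 221667330/311 (K = (692 - 1/311)*1030 = (215211/311)*1030 = 221667330/311 ≈ 7.1276e+5)
X = -152 (X = -2*(8 - 12)*(-19) = -(-8)*(-19) = -2*76 = -152)
B(Z, M) = 2 + M*Z
√(-4403100 + B(X, K)) = √(-4403100 + (2 + (221667330/311)*(-152))) = √(-4403100 + (2 - 33693434160/311)) = √(-4403100 - 33693433538/311) = √(-35062797638/311) = I*√10904530065418/311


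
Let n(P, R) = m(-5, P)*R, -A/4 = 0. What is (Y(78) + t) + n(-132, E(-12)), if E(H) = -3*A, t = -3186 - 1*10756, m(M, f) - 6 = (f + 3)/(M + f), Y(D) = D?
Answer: -13864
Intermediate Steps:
A = 0 (A = -4*0 = 0)
m(M, f) = 6 + (3 + f)/(M + f) (m(M, f) = 6 + (f + 3)/(M + f) = 6 + (3 + f)/(M + f))
t = -13942 (t = -3186 - 10756 = -13942)
E(H) = 0 (E(H) = -3*0 = 0)
n(P, R) = R*(-27 + 7*P)/(-5 + P) (n(P, R) = ((3 + 6*(-5) + 7*P)/(-5 + P))*R = ((3 - 30 + 7*P)/(-5 + P))*R = ((-27 + 7*P)/(-5 + P))*R = R*(-27 + 7*P)/(-5 + P))
(Y(78) + t) + n(-132, E(-12)) = (78 - 13942) + 0*(-27 + 7*(-132))/(-5 - 132) = -13864 + 0*(-27 - 924)/(-137) = -13864 + 0*(-1/137)*(-951) = -13864 + 0 = -13864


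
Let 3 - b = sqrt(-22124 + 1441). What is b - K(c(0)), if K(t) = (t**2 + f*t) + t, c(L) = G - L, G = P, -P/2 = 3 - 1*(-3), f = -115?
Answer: -1509 - I*sqrt(20683) ≈ -1509.0 - 143.82*I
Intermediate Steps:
P = -12 (P = -2*(3 - 1*(-3)) = -2*(3 + 3) = -2*6 = -12)
G = -12
c(L) = -12 - L
K(t) = t**2 - 114*t (K(t) = (t**2 - 115*t) + t = t**2 - 114*t)
b = 3 - I*sqrt(20683) (b = 3 - sqrt(-22124 + 1441) = 3 - sqrt(-20683) = 3 - I*sqrt(20683) ≈ 3.0 - 143.82*I)
b - K(c(0)) = (3 - I*sqrt(20683)) - (-12 - 1*0)*(-114 + (-12 - 1*0)) = (3 - I*sqrt(20683)) - (-12 + 0)*(-114 + (-12 + 0)) = (3 - I*sqrt(20683)) - (-12)*(-114 - 12) = (3 - I*sqrt(20683)) - (-12)*(-126) = (3 - I*sqrt(20683)) - 1*1512 = (3 - I*sqrt(20683)) - 1512 = -1509 - I*sqrt(20683)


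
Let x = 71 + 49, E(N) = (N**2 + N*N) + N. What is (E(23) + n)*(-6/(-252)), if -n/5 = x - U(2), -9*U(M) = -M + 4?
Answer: 617/54 ≈ 11.426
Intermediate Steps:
U(M) = -4/9 + M/9 (U(M) = -(-M + 4)/9 = -(4 - M)/9 = -4/9 + M/9)
E(N) = N + 2*N**2 (E(N) = (N**2 + N**2) + N = 2*N**2 + N = N + 2*N**2)
x = 120
n = -5410/9 (n = -5*(120 - (-4/9 + (1/9)*2)) = -5*(120 - (-4/9 + 2/9)) = -5*(120 - 1*(-2/9)) = -5*(120 + 2/9) = -5*1082/9 = -5410/9 ≈ -601.11)
(E(23) + n)*(-6/(-252)) = (23*(1 + 2*23) - 5410/9)*(-6/(-252)) = (23*(1 + 46) - 5410/9)*(-6*(-1/252)) = (23*47 - 5410/9)*(1/42) = (1081 - 5410/9)*(1/42) = (4319/9)*(1/42) = 617/54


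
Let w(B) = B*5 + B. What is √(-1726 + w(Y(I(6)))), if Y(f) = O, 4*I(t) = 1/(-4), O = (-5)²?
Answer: 2*I*√394 ≈ 39.699*I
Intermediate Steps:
O = 25
I(t) = -1/16 (I(t) = (¼)/(-4) = (¼)*(-¼) = -1/16)
Y(f) = 25
w(B) = 6*B (w(B) = 5*B + B = 6*B)
√(-1726 + w(Y(I(6)))) = √(-1726 + 6*25) = √(-1726 + 150) = √(-1576) = 2*I*√394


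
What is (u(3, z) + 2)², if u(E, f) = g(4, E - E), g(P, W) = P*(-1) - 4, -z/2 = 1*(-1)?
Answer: 36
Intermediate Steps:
z = 2 (z = -2*(-1) = 2)
g(P, W) = -4 - P (g(P, W) = -P - 4 = -4 - P)
u(E, f) = -8 (u(E, f) = -4 - 1*4 = -4 - 4 = -8)
(u(3, z) + 2)² = (-8 + 2)² = (-6)² = 36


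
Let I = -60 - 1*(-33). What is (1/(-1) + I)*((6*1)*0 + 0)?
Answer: 0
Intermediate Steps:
I = -27 (I = -60 + 33 = -27)
(1/(-1) + I)*((6*1)*0 + 0) = (1/(-1) - 27)*((6*1)*0 + 0) = (-1 - 27)*(6*0 + 0) = -28*(0 + 0) = -28*0 = 0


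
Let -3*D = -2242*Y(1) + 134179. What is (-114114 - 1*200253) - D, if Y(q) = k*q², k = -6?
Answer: -795470/3 ≈ -2.6516e+5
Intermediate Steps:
Y(q) = -6*q²
D = -147631/3 (D = -(-(-13452)*1² + 134179)/3 = -(-(-13452) + 134179)/3 = -(-2242*(-6) + 134179)/3 = -(13452 + 134179)/3 = -⅓*147631 = -147631/3 ≈ -49210.)
(-114114 - 1*200253) - D = (-114114 - 1*200253) - 1*(-147631/3) = (-114114 - 200253) + 147631/3 = -314367 + 147631/3 = -795470/3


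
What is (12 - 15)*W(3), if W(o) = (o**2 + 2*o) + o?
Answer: -54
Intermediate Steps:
W(o) = o**2 + 3*o
(12 - 15)*W(3) = (12 - 15)*(3*(3 + 3)) = -9*6 = -3*18 = -54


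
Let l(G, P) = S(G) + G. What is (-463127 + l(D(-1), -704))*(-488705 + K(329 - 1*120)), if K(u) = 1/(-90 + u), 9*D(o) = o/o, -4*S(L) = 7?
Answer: 3168665886069/14 ≈ 2.2633e+11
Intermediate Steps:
S(L) = -7/4 (S(L) = -1/4*7 = -7/4)
D(o) = 1/9 (D(o) = (o/o)/9 = (1/9)*1 = 1/9)
l(G, P) = -7/4 + G
(-463127 + l(D(-1), -704))*(-488705 + K(329 - 1*120)) = (-463127 + (-7/4 + 1/9))*(-488705 + 1/(-90 + (329 - 1*120))) = (-463127 - 59/36)*(-488705 + 1/(-90 + (329 - 120))) = -16672631*(-488705 + 1/(-90 + 209))/36 = -16672631*(-488705 + 1/119)/36 = -16672631/36*(-58155894/119) = 3168665886069/14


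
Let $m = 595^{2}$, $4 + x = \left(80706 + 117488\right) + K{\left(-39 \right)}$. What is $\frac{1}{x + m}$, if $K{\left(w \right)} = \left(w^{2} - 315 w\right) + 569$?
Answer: $\frac{1}{566590} \approx 1.7649 \cdot 10^{-6}$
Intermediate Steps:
$K{\left(w \right)} = 569 + w^{2} - 315 w$
$x = 212565$ ($x = -4 + \left(\left(80706 + 117488\right) + \left(569 + \left(-39\right)^{2} - -12285\right)\right) = -4 + \left(198194 + \left(569 + 1521 + 12285\right)\right) = -4 + \left(198194 + 14375\right) = -4 + 212569 = 212565$)
$m = 354025$
$\frac{1}{x + m} = \frac{1}{212565 + 354025} = \frac{1}{566590}$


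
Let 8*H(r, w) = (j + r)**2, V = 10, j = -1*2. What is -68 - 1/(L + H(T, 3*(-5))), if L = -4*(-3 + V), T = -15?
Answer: -4428/65 ≈ -68.123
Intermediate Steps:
j = -2
H(r, w) = (-2 + r)**2/8
L = -28 (L = -4*(-3 + 10) = -4*7 = -28)
-68 - 1/(L + H(T, 3*(-5))) = -68 - 1/(-28 + (-2 - 15)**2/8) = -68 - 1/(-28 + (1/8)*(-17)**2) = -68 - 1/(-28 + (1/8)*289) = -68 - 1/(-28 + 289/8) = -68 - 1/65/8 = -68 - 1*8/65 = -68 - 8/65 = -4428/65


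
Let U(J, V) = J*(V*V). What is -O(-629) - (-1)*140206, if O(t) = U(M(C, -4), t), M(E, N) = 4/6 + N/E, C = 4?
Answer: 816259/3 ≈ 2.7209e+5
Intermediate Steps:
M(E, N) = 2/3 + N/E (M(E, N) = 4*(1/6) + N/E = 2/3 + N/E)
U(J, V) = J*V**2
O(t) = -t**2/3 (O(t) = (2/3 - 4/4)*t**2 = (2/3 - 4*1/4)*t**2 = (2/3 - 1)*t**2 = -t**2/3)
-O(-629) - (-1)*140206 = -(-1)*(-629)**2/3 - (-1)*140206 = -(-1)*395641/3 - 1*(-140206) = -1*(-395641/3) + 140206 = 395641/3 + 140206 = 816259/3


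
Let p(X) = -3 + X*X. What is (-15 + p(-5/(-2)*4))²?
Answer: 6724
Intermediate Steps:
p(X) = -3 + X²
(-15 + p(-5/(-2)*4))² = (-15 + (-3 + (-5/(-2)*4)²))² = (-15 + (-3 + (-5*(-½)*4)²))² = (-15 + (-3 + ((5/2)*4)²))² = (-15 + (-3 + 10²))² = (-15 + (-3 + 100))² = (-15 + 97)² = 82² = 6724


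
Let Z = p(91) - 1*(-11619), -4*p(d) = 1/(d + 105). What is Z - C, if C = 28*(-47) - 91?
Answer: 10212383/784 ≈ 13026.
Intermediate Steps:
p(d) = -1/(4*(105 + d)) (p(d) = -1/(4*(d + 105)) = -1/(4*(105 + d)))
Z = 9109295/784 (Z = -1/(420 + 4*91) - 1*(-11619) = -1/(420 + 364) + 11619 = -1/784 + 11619 = 9109295/784 ≈ 11619.)
C = -1407 (C = -1316 - 91 = -1407)
Z - C = 9109295/784 - 1*(-1407) = 9109295/784 + 1407 = 10212383/784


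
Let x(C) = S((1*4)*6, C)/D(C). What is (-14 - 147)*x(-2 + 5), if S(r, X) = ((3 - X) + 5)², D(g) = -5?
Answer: 805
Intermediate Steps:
S(r, X) = (8 - X)²
x(C) = -(-8 + C)²/5 (x(C) = (-8 + C)²/(-5) = (-8 + C)²*(-⅕) = -(-8 + C)²/5)
(-14 - 147)*x(-2 + 5) = (-14 - 147)*(-(-8 + (-2 + 5))²/5) = -(-161)*(-8 + 3)²/5 = -(-161)*(-5)²/5 = -(-161)*25/5 = -161*(-5) = 805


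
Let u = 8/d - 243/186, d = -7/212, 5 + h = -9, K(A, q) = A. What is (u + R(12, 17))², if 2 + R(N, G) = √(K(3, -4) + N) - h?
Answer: 10105286461/188356 - 100511*√15/217 ≈ 51856.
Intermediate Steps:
h = -14 (h = -5 - 9 = -14)
d = -7/212 (d = -7*1/212 = -7/212 ≈ -0.033019)
R(N, G) = 12 + √(3 + N) (R(N, G) = -2 + (√(3 + N) - 1*(-14)) = -2 + (√(3 + N) + 14) = -2 + (14 + √(3 + N)) = 12 + √(3 + N))
u = -105719/434 (u = 8/(-7/212) - 243/186 = 8*(-212/7) - 243*1/186 = -1696/7 - 81/62 = -105719/434 ≈ -243.59)
(u + R(12, 17))² = (-105719/434 + (12 + √(3 + 12)))² = (-105719/434 + (12 + √15))² = (-100511/434 + √15)²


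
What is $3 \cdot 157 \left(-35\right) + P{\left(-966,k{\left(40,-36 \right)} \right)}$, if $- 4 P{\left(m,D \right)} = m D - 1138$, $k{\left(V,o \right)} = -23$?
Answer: $-21755$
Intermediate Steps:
$P{\left(m,D \right)} = \frac{569}{2} - \frac{D m}{4}$ ($P{\left(m,D \right)} = - \frac{m D - 1138}{4} = - \frac{D m - 1138}{4} = - \frac{-1138 + D m}{4} = \frac{569}{2} - \frac{D m}{4}$)
$3 \cdot 157 \left(-35\right) + P{\left(-966,k{\left(40,-36 \right)} \right)} = 3 \cdot 157 \left(-35\right) + \left(\frac{569}{2} - \left(- \frac{23}{4}\right) \left(-966\right)\right) = 471 \left(-35\right) + \left(\frac{569}{2} - \frac{11109}{2}\right) = -16485 - 5270 = -21755$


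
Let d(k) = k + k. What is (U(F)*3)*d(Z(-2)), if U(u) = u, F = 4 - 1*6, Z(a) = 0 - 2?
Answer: 24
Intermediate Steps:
Z(a) = -2
F = -2 (F = 4 - 6 = -2)
d(k) = 2*k
(U(F)*3)*d(Z(-2)) = (-2*3)*(2*(-2)) = -6*(-4) = 24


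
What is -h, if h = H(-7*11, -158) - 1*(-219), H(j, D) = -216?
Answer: -3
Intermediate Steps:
h = 3 (h = -216 - 1*(-219) = -216 + 219 = 3)
-h = -1*3 = -3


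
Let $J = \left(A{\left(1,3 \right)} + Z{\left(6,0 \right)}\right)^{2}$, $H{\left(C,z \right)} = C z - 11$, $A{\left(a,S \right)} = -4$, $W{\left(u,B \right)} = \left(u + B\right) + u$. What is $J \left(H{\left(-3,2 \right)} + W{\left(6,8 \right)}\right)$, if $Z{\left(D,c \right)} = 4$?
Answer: $0$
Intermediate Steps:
$W{\left(u,B \right)} = B + 2 u$ ($W{\left(u,B \right)} = \left(B + u\right) + u = B + 2 u$)
$H{\left(C,z \right)} = -11 + C z$
$J = 0$ ($J = \left(-4 + 4\right)^{2} = 0^{2} = 0$)
$J \left(H{\left(-3,2 \right)} + W{\left(6,8 \right)}\right) = 0 \left(\left(-11 - 6\right) + \left(8 + 2 \cdot 6\right)\right) = 0 \left(\left(-11 - 6\right) + \left(8 + 12\right)\right) = 0 \left(-17 + 20\right) = 0 \cdot 3 = 0$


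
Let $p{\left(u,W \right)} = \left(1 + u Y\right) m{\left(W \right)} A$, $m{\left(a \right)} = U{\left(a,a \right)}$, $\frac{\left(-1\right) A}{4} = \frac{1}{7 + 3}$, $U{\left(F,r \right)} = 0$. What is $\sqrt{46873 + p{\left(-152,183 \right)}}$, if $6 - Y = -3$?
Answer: $\sqrt{46873} \approx 216.5$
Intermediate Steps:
$Y = 9$ ($Y = 6 - -3 = 6 + 3 = 9$)
$A = - \frac{2}{5}$ ($A = - \frac{4}{7 + 3} = - \frac{4}{10} = \left(-4\right) \frac{1}{10} = - \frac{2}{5} \approx -0.4$)
$m{\left(a \right)} = 0$
$p{\left(u,W \right)} = 0$ ($p{\left(u,W \right)} = \left(1 + u 9\right) 0 \left(- \frac{2}{5}\right) = \left(1 + 9 u\right) 0 \left(- \frac{2}{5}\right) = 0 \left(- \frac{2}{5}\right) = 0$)
$\sqrt{46873 + p{\left(-152,183 \right)}} = \sqrt{46873 + 0} = \sqrt{46873}$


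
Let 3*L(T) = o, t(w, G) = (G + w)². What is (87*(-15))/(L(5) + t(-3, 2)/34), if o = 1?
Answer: -133110/37 ≈ -3597.6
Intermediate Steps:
L(T) = ⅓ (L(T) = (⅓)*1 = ⅓)
(87*(-15))/(L(5) + t(-3, 2)/34) = (87*(-15))/(⅓ + (2 - 3)²/34) = -1305/(⅓ + (-1)²*(1/34)) = -1305/(⅓ + 1*(1/34)) = -1305/(⅓ + 1/34) = -1305/(37/102) = (102/37)*(-1305) = -133110/37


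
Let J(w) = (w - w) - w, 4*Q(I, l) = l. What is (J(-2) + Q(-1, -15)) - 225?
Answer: -907/4 ≈ -226.75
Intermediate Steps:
Q(I, l) = l/4
J(w) = -w (J(w) = 0 - w = -w)
(J(-2) + Q(-1, -15)) - 225 = (-1*(-2) + (1/4)*(-15)) - 225 = (2 - 15/4) - 225 = -7/4 - 225 = -907/4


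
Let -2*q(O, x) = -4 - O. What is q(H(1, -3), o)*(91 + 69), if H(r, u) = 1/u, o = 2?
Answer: 880/3 ≈ 293.33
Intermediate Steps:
H(r, u) = 1/u
q(O, x) = 2 + O/2 (q(O, x) = -(-4 - O)/2 = 2 + O/2)
q(H(1, -3), o)*(91 + 69) = (2 + (1/2)/(-3))*(91 + 69) = (2 + (1/2)*(-1/3))*160 = (2 - 1/6)*160 = (11/6)*160 = 880/3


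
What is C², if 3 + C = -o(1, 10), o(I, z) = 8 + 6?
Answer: 289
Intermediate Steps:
o(I, z) = 14
C = -17 (C = -3 - 1*14 = -3 - 14 = -17)
C² = (-17)² = 289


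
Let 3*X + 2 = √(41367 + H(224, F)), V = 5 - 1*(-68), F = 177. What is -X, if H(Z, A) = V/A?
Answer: ⅔ - 4*√80999979/531 ≈ -67.130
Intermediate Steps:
V = 73 (V = 5 + 68 = 73)
H(Z, A) = 73/A
X = -⅔ + 4*√80999979/531 (X = -⅔ + √(41367 + 73/177)/3 = -⅔ + √(7322032/177)/3 = -⅔ + (4*√80999979/177)/3 = -⅔ + 4*√80999979/531 ≈ 67.130)
-X = -(-⅔ + 4*√80999979/531) = ⅔ - 4*√80999979/531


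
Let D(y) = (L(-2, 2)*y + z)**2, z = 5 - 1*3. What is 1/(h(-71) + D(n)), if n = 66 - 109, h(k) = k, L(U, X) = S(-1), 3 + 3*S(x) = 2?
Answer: 9/1762 ≈ 0.0051078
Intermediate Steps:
S(x) = -1/3 (S(x) = -1 + (1/3)*2 = -1 + 2/3 = -1/3)
L(U, X) = -1/3
z = 2 (z = 5 - 3 = 2)
n = -43
D(y) = (2 - y/3)**2 (D(y) = (-y/3 + 2)**2 = (2 - y/3)**2)
1/(h(-71) + D(n)) = 1/(-71 + (6 - 1*(-43))**2/9) = 1/(-71 + (6 + 43)**2/9) = 1/(-71 + (1/9)*49**2) = 1/(-71 + (1/9)*2401) = 1/(-71 + 2401/9) = 1/(1762/9) = 9/1762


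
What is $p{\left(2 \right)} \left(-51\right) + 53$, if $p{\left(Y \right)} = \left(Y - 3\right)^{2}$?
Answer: $2$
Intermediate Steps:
$p{\left(Y \right)} = \left(-3 + Y\right)^{2}$
$p{\left(2 \right)} \left(-51\right) + 53 = \left(-3 + 2\right)^{2} \left(-51\right) + 53 = \left(-1\right)^{2} \left(-51\right) + 53 = 1 \left(-51\right) + 53 = -51 + 53 = 2$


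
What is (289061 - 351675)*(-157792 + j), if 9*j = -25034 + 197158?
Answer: 78142522456/9 ≈ 8.6825e+9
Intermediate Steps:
j = 172124/9 (j = (-25034 + 197158)/9 = (⅑)*172124 = 172124/9 ≈ 19125.)
(289061 - 351675)*(-157792 + j) = (289061 - 351675)*(-157792 + 172124/9) = -62614*(-1248004/9) = 78142522456/9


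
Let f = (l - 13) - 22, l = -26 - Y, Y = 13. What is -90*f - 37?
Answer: 6623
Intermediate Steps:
l = -39 (l = -26 - 1*13 = -26 - 13 = -39)
f = -74 (f = (-39 - 13) - 22 = -52 - 22 = -74)
-90*f - 37 = -90*(-74) - 37 = 6660 - 37 = 6623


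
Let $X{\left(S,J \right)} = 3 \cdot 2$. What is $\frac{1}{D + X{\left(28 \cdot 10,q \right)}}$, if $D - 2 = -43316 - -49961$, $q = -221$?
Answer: $\frac{1}{6653} \approx 0.00015031$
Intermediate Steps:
$X{\left(S,J \right)} = 6$
$D = 6647$ ($D = 2 - -6645 = 2 + \left(-43316 + 49961\right) = 2 + 6645 = 6647$)
$\frac{1}{D + X{\left(28 \cdot 10,q \right)}} = \frac{1}{6647 + 6} = \frac{1}{6653}$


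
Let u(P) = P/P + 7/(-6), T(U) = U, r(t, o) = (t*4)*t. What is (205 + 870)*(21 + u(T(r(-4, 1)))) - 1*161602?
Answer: -835237/6 ≈ -1.3921e+5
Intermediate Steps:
r(t, o) = 4*t² (r(t, o) = (4*t)*t = 4*t²)
u(P) = -⅙ (u(P) = 1 + 7*(-⅙) = 1 - 7/6 = -⅙)
(205 + 870)*(21 + u(T(r(-4, 1)))) - 1*161602 = (205 + 870)*(21 - ⅙) - 1*161602 = 1075*(125/6) - 161602 = 134375/6 - 161602 = -835237/6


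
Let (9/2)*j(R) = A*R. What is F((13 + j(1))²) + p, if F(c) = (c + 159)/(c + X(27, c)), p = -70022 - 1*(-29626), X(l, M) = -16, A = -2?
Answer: -66205380/1639 ≈ -40394.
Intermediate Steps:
j(R) = -4*R/9 (j(R) = 2*(-2*R)/9 = -4*R/9)
p = -40396 (p = -70022 + 29626 = -40396)
F(c) = (159 + c)/(-16 + c) (F(c) = (c + 159)/(c - 16) = (159 + c)/(-16 + c))
F((13 + j(1))²) + p = (159 + (13 - 4/9*1)²)/(-16 + (13 - 4/9*1)²) - 40396 = (159 + (13 - 4/9)²)/(-16 + (13 - 4/9)²) - 40396 = (159 + (113/9)²)/(-16 + (113/9)²) - 40396 = (159 + 12769/81)/(-16 + 12769/81) - 40396 = (25648/81)/(11473/81) - 40396 = (81/11473)*(25648/81) - 40396 = 3664/1639 - 40396 = -66205380/1639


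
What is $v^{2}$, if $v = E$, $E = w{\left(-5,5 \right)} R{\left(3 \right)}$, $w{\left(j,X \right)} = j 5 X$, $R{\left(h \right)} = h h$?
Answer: $1265625$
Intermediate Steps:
$R{\left(h \right)} = h^{2}$
$w{\left(j,X \right)} = 5 X j$ ($w{\left(j,X \right)} = 5 j X = 5 X j$)
$E = -1125$ ($E = 5 \cdot 5 \left(-5\right) 3^{2} = \left(-125\right) 9 = -1125$)
$v = -1125$
$v^{2} = \left(-1125\right)^{2} = 1265625$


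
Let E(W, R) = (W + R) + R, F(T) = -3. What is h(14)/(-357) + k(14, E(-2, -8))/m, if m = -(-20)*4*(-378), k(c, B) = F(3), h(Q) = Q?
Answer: -6703/171360 ≈ -0.039117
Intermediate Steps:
E(W, R) = W + 2*R (E(W, R) = (R + W) + R = W + 2*R)
k(c, B) = -3
m = -30240 (m = -5*(-16)*(-378) = 80*(-378) = -30240)
h(14)/(-357) + k(14, E(-2, -8))/m = 14/(-357) - 3/(-30240) = 14*(-1/357) - 3*(-1/30240) = -2/51 + 1/10080 = -6703/171360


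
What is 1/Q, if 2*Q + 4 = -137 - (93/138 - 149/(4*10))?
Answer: -1840/126913 ≈ -0.014498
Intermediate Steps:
Q = -126913/1840 (Q = -2 + (-137 - (93/138 - 149/(4*10)))/2 = -2 + (-137 - (93*(1/138) - 149/40))/2 = -2 + (-137 - (31/46 - 149*1/40))/2 = -2 + (-137 - (31/46 - 149/40))/2 = -2 + (-137 - 1*(-2807/920))/2 = -2 + (-137 + 2807/920)/2 = -2 + (½)*(-123233/920) = -2 - 123233/1840 = -126913/1840 ≈ -68.974)
1/Q = 1/(-126913/1840) = -1840/126913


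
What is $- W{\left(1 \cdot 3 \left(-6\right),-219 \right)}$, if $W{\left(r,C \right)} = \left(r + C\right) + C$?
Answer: $456$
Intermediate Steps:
$W{\left(r,C \right)} = r + 2 C$ ($W{\left(r,C \right)} = \left(C + r\right) + C = r + 2 C$)
$- W{\left(1 \cdot 3 \left(-6\right),-219 \right)} = - (1 \cdot 3 \left(-6\right) + 2 \left(-219\right)) = - (3 \left(-6\right) - 438) = - (-18 - 438) = \left(-1\right) \left(-456\right) = 456$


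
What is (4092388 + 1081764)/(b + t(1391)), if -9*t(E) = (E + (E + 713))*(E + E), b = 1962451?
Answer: 15522456/2646323 ≈ 5.8657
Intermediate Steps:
t(E) = -2*E*(713 + 2*E)/9 (t(E) = -(E + (E + 713))*(E + E)/9 = -(E + (713 + E))*2*E/9 = -(713 + 2*E)*2*E/9 = -2*E*(713 + 2*E)/9)
(4092388 + 1081764)/(b + t(1391)) = (4092388 + 1081764)/(1962451 - 2/9*1391*(713 + 2*1391)) = 5174152/(1962451 - 2/9*1391*(713 + 2782)) = 5174152/(1962451 - 2/9*1391*3495) = 5174152/(1962451 - 3241030/3) = 5174152/(2646323/3) = 5174152*(3/2646323) = 15522456/2646323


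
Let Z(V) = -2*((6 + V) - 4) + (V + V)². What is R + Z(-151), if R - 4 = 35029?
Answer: 126535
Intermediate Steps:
R = 35033 (R = 4 + 35029 = 35033)
Z(V) = -4 - 2*V + 4*V² (Z(V) = -2*(2 + V) + (2*V)² = (-4 - 2*V) + 4*V² = -4 - 2*V + 4*V²)
R + Z(-151) = 35033 + (-4 - 2*(-151) + 4*(-151)²) = 35033 + (-4 + 302 + 4*22801) = 35033 + (-4 + 302 + 91204) = 35033 + 91502 = 126535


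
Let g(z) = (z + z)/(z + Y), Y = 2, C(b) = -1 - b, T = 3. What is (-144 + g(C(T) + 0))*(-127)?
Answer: 17780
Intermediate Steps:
g(z) = 2*z/(2 + z) (g(z) = (z + z)/(z + 2) = (2*z)/(2 + z) = 2*z/(2 + z))
(-144 + g(C(T) + 0))*(-127) = (-144 + 2*((-1 - 1*3) + 0)/(2 + ((-1 - 1*3) + 0)))*(-127) = (-144 + 2*((-1 - 3) + 0)/(2 + ((-1 - 3) + 0)))*(-127) = (-144 + 2*(-4 + 0)/(2 + (-4 + 0)))*(-127) = (-144 + 2*(-4)/(2 - 4))*(-127) = (-144 + 2*(-4)/(-2))*(-127) = (-144 + 2*(-4)*(-½))*(-127) = (-144 + 4)*(-127) = -140*(-127) = 17780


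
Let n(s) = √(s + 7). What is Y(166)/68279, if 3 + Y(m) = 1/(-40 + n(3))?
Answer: -481/10856361 - √10/108563610 ≈ -4.4335e-5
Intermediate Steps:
n(s) = √(7 + s)
Y(m) = -3 + 1/(-40 + √10) (Y(m) = -3 + 1/(-40 + √(7 + 3)) = -3 + 1/(-40 + √10))
Y(166)/68279 = (-481/159 - √10/1590)/68279 = (-481/159 - √10/1590)*(1/68279) = -481/10856361 - √10/108563610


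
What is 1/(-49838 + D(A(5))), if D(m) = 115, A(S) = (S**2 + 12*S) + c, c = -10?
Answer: -1/49723 ≈ -2.0111e-5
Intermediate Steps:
A(S) = -10 + S**2 + 12*S (A(S) = (S**2 + 12*S) - 10 = -10 + S**2 + 12*S)
1/(-49838 + D(A(5))) = 1/(-49838 + 115) = 1/(-49723) = -1/49723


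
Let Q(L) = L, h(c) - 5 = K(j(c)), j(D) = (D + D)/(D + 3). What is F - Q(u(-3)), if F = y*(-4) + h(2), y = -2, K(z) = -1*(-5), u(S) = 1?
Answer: 17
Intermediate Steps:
j(D) = 2*D/(3 + D) (j(D) = (2*D)/(3 + D) = 2*D/(3 + D))
K(z) = 5
h(c) = 10 (h(c) = 5 + 5 = 10)
F = 18 (F = -2*(-4) + 10 = 8 + 10 = 18)
F - Q(u(-3)) = 18 - 1*1 = 18 - 1 = 17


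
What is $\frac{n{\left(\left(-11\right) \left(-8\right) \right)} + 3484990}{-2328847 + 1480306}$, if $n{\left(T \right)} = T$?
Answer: $- \frac{3485078}{848541} \approx -4.1071$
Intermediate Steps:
$\frac{n{\left(\left(-11\right) \left(-8\right) \right)} + 3484990}{-2328847 + 1480306} = \frac{\left(-11\right) \left(-8\right) + 3484990}{-2328847 + 1480306} = \frac{88 + 3484990}{-848541} = 3485078 \left(- \frac{1}{848541}\right) = - \frac{3485078}{848541}$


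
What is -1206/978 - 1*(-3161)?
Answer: 515042/163 ≈ 3159.8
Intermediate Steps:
-1206/978 - 1*(-3161) = -1206*1/978 + 3161 = -201/163 + 3161 = 515042/163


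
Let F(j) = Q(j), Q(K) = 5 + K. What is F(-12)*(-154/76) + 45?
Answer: 2249/38 ≈ 59.184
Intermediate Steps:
F(j) = 5 + j
F(-12)*(-154/76) + 45 = (5 - 12)*(-154/76) + 45 = -(-1078)/76 + 45 = -7*(-77/38) + 45 = 539/38 + 45 = 2249/38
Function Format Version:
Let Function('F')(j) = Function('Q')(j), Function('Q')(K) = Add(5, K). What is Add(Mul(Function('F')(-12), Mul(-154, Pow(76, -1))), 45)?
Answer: Rational(2249, 38) ≈ 59.184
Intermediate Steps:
Function('F')(j) = Add(5, j)
Add(Mul(Function('F')(-12), Mul(-154, Pow(76, -1))), 45) = Add(Mul(Add(5, -12), Mul(-154, Pow(76, -1))), 45) = Add(Mul(-7, Mul(-154, Rational(1, 76))), 45) = Add(Mul(-7, Rational(-77, 38)), 45) = Add(Rational(539, 38), 45) = Rational(2249, 38)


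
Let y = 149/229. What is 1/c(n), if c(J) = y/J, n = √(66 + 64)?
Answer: 229*√130/149 ≈ 17.523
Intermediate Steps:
y = 149/229 (y = 149*(1/229) = 149/229 ≈ 0.65065)
n = √130 ≈ 11.402
c(J) = 149/(229*J)
1/c(n) = 1/(149/(229*(√130))) = 1/(149*(√130/130)/229) = 1/(149*√130/29770) = 229*√130/149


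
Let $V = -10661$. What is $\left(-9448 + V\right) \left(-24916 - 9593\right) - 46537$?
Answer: $693894944$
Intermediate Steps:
$\left(-9448 + V\right) \left(-24916 - 9593\right) - 46537 = \left(-9448 - 10661\right) \left(-24916 - 9593\right) - 46537 = \left(-20109\right) \left(-34509\right) - 46537 = 693941481 - 46537 = 693894944$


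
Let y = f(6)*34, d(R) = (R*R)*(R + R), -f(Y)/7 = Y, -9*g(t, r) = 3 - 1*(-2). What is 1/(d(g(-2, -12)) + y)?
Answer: -729/1041262 ≈ -0.00070011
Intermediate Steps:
g(t, r) = -5/9 (g(t, r) = -(3 - 1*(-2))/9 = -(3 + 2)/9 = -1/9*5 = -5/9)
f(Y) = -7*Y
d(R) = 2*R**3 (d(R) = R**2*(2*R) = 2*R**3)
y = -1428 (y = -7*6*34 = -42*34 = -1428)
1/(d(g(-2, -12)) + y) = 1/(2*(-5/9)**3 - 1428) = 1/(2*(-125/729) - 1428) = 1/(-250/729 - 1428) = 1/(-1041262/729) = -729/1041262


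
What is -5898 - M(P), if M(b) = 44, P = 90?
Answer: -5942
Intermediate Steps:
-5898 - M(P) = -5898 - 1*44 = -5898 - 44 = -5942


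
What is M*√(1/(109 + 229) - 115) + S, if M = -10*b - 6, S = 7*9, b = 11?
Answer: 63 - 58*I*√77738/13 ≈ 63.0 - 1243.9*I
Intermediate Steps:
S = 63
M = -116 (M = -10*11 - 6 = -110 - 6 = -116)
M*√(1/(109 + 229) - 115) + S = -116*√(1/(109 + 229) - 115) + 63 = -116*√(1/338 - 115) + 63 = -58*I*√77738/13 + 63 = 63 - 58*I*√77738/13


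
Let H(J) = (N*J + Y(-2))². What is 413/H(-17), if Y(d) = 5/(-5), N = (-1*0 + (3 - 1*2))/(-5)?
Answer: 10325/144 ≈ 71.701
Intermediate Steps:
N = -⅕ (N = (0 + (3 - 2))*(-⅕) = (0 + 1)*(-⅕) = 1*(-⅕) = -⅕ ≈ -0.20000)
Y(d) = -1 (Y(d) = 5*(-⅕) = -1)
H(J) = (-1 - J/5)² (H(J) = (-J/5 - 1)² = (-1 - J/5)²)
413/H(-17) = 413/(((5 - 17)²/25)) = 413/(((1/25)*(-12)²)) = 413/(((1/25)*144)) = 413/(144/25) = 413*(25/144) = 10325/144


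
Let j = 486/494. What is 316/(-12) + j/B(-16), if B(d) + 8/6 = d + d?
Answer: -1953487/74100 ≈ -26.363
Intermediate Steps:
B(d) = -4/3 + 2*d (B(d) = -4/3 + (d + d) = -4/3 + 2*d)
j = 243/247 (j = 486*(1/494) = 243/247 ≈ 0.98381)
316/(-12) + j/B(-16) = 316/(-12) + 243/(247*(-4/3 + 2*(-16))) = 316*(-1/12) + 243/(247*(-4/3 - 32)) = -79/3 + 243/(247*(-100/3)) = -79/3 + (243/247)*(-3/100) = -79/3 - 729/24700 = -1953487/74100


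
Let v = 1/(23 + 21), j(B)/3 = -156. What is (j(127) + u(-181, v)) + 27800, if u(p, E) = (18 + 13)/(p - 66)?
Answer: 6750973/247 ≈ 27332.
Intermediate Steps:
j(B) = -468 (j(B) = 3*(-156) = -468)
v = 1/44 ≈ 0.022727
u(p, E) = 31/(-66 + p)
(j(127) + u(-181, v)) + 27800 = (-468 + 31/(-66 - 181)) + 27800 = (-468 + 31/(-247)) + 27800 = (-468 + 31*(-1/247)) + 27800 = (-468 - 31/247) + 27800 = -115627/247 + 27800 = 6750973/247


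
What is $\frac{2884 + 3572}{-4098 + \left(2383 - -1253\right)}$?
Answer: $- \frac{1076}{77} \approx -13.974$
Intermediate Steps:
$\frac{2884 + 3572}{-4098 + \left(2383 - -1253\right)} = \frac{6456}{-4098 + \left(2383 + 1253\right)} = \frac{6456}{-4098 + 3636} = \frac{6456}{-462} = 6456 \left(- \frac{1}{462}\right) = - \frac{1076}{77}$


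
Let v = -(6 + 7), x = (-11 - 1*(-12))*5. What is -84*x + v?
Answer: -433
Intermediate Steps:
x = 5 (x = (-11 + 12)*5 = 1*5 = 5)
v = -13 (v = -1*13 = -13)
-84*x + v = -84*5 - 13 = -420 - 13 = -433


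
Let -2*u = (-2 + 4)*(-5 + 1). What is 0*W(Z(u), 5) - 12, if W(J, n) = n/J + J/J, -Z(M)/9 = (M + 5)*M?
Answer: -12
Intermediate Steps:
u = 4 (u = -(-2 + 4)*(-5 + 1)/2 = -(-4) = -½*(-8) = 4)
Z(M) = -9*M*(5 + M) (Z(M) = -9*(M + 5)*M = -9*(5 + M)*M = -9*M*(5 + M))
W(J, n) = 1 + n/J (W(J, n) = n/J + 1 = 1 + n/J)
0*W(Z(u), 5) - 12 = 0*((-9*4*(5 + 4) + 5)/((-9*4*(5 + 4)))) - 12 = 0*((-9*4*9 + 5)/((-9*4*9))) - 12 = 0*((-324 + 5)/(-324)) - 12 = 0*(-1/324*(-319)) - 12 = 0*(319/324) - 12 = 0 - 12 = -12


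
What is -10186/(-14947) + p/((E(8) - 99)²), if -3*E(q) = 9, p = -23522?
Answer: -122804095/77754294 ≈ -1.5794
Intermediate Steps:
E(q) = -3 (E(q) = -⅓*9 = -3)
-10186/(-14947) + p/((E(8) - 99)²) = -10186/(-14947) - 23522/(-3 - 99)² = -10186*(-1/14947) - 23522/((-102)²) = 10186/14947 - 23522/10404 = 10186/14947 - 23522*1/10404 = 10186/14947 - 11761/5202 = -122804095/77754294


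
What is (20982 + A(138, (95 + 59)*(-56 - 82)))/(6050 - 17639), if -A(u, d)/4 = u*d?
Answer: -3917362/3863 ≈ -1014.1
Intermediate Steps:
A(u, d) = -4*d*u (A(u, d) = -4*u*d = -4*d*u)
(20982 + A(138, (95 + 59)*(-56 - 82)))/(6050 - 17639) = (20982 - 4*(95 + 59)*(-56 - 82)*138)/(6050 - 17639) = (20982 - 4*154*(-138)*138)/(-11589) = (20982 - 4*(-21252)*138)*(-1/11589) = (20982 + 11731104)*(-1/11589) = 11752086*(-1/11589) = -3917362/3863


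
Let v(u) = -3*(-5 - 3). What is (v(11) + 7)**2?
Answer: 961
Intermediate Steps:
v(u) = 24 (v(u) = -3*(-8) = 24)
(v(11) + 7)**2 = (24 + 7)**2 = 31**2 = 961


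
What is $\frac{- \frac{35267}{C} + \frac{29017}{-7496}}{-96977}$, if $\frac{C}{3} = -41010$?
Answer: $\frac{1652800039}{44717689001880} \approx 3.6961 \cdot 10^{-5}$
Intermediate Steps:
$C = -123030$ ($C = 3 \left(-41010\right) = -123030$)
$\frac{- \frac{35267}{C} + \frac{29017}{-7496}}{-96977} = \frac{- \frac{35267}{-123030} + \frac{29017}{-7496}}{-96977} = \left(\left(-35267\right) \left(- \frac{1}{123030}\right) + 29017 \left(- \frac{1}{7496}\right)\right) \left(- \frac{1}{96977}\right) = \left(\frac{35267}{123030} - \frac{29017}{7496}\right) \left(- \frac{1}{96977}\right) = \left(- \frac{1652800039}{461116440}\right) \left(- \frac{1}{96977}\right) = \frac{1652800039}{44717689001880}$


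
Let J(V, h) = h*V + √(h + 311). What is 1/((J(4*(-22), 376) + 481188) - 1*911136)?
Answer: -463036/214402336609 - √687/214402336609 ≈ -2.1598e-6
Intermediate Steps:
J(V, h) = √(311 + h) + V*h (J(V, h) = V*h + √(311 + h) = √(311 + h) + V*h)
1/((J(4*(-22), 376) + 481188) - 1*911136) = 1/(((√(311 + 376) + (4*(-22))*376) + 481188) - 1*911136) = 1/(((√687 - 88*376) + 481188) - 911136) = 1/(((√687 - 33088) + 481188) - 911136) = 1/(((-33088 + √687) + 481188) - 911136) = 1/((448100 + √687) - 911136) = 1/(-463036 + √687)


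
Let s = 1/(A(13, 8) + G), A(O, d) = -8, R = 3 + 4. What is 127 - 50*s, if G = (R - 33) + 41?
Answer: 839/7 ≈ 119.86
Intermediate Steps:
R = 7
G = 15 (G = (7 - 33) + 41 = -26 + 41 = 15)
s = ⅐ (s = 1/(-8 + 15) = 1/7 = ⅐ ≈ 0.14286)
127 - 50*s = 127 - 50*⅐ = 127 - 50/7 = 839/7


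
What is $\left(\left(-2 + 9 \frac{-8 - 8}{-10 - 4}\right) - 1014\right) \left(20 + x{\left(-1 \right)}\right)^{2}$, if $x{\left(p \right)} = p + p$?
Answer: $- \frac{2280960}{7} \approx -3.2585 \cdot 10^{5}$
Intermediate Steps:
$x{\left(p \right)} = 2 p$
$\left(\left(-2 + 9 \frac{-8 - 8}{-10 - 4}\right) - 1014\right) \left(20 + x{\left(-1 \right)}\right)^{2} = \left(\left(-2 + 9 \frac{-8 - 8}{-10 - 4}\right) - 1014\right) \left(20 + 2 \left(-1\right)\right)^{2} = \left(\left(-2 + 9 \left(- \frac{16}{-14}\right)\right) - 1014\right) \left(20 - 2\right)^{2} = \left(\left(-2 + 9 \left(\left(-16\right) \left(- \frac{1}{14}\right)\right)\right) - 1014\right) 18^{2} = \left(\left(-2 + 9 \cdot \frac{8}{7}\right) - 1014\right) 324 = \left(\left(-2 + \frac{72}{7}\right) - 1014\right) 324 = \left(\frac{58}{7} - 1014\right) 324 = \left(- \frac{7040}{7}\right) 324 = - \frac{2280960}{7}$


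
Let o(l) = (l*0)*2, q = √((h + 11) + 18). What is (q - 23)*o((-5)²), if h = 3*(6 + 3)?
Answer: 0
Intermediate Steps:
h = 27 (h = 3*9 = 27)
q = 2*√14 (q = √((27 + 11) + 18) = √(38 + 18) = √56 = 2*√14 ≈ 7.4833)
o(l) = 0 (o(l) = 0*2 = 0)
(q - 23)*o((-5)²) = (2*√14 - 23)*0 = (-23 + 2*√14)*0 = 0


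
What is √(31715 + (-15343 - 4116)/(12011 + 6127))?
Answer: √10433471153118/18138 ≈ 178.08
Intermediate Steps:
√(31715 + (-15343 - 4116)/(12011 + 6127)) = √(31715 - 19459/18138) = √(575227211/18138) = √10433471153118/18138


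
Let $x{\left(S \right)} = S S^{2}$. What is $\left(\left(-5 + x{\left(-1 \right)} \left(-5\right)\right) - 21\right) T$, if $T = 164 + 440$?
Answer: $-12684$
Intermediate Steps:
$x{\left(S \right)} = S^{3}$
$T = 604$
$\left(\left(-5 + x{\left(-1 \right)} \left(-5\right)\right) - 21\right) T = \left(\left(-5 + \left(-1\right)^{3} \left(-5\right)\right) - 21\right) 604 = \left(\left(-5 - -5\right) - 21\right) 604 = \left(\left(-5 + 5\right) - 21\right) 604 = \left(0 - 21\right) 604 = \left(-21\right) 604 = -12684$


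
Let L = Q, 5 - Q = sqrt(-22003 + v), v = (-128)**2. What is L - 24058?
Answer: -24053 - I*sqrt(5619) ≈ -24053.0 - 74.96*I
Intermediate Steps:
v = 16384
Q = 5 - I*sqrt(5619) (Q = 5 - sqrt(-22003 + 16384) = 5 - sqrt(-5619) = 5 - I*sqrt(5619) ≈ 5.0 - 74.96*I)
L = 5 - I*sqrt(5619) ≈ 5.0 - 74.96*I
L - 24058 = (5 - I*sqrt(5619)) - 24058 = -24053 - I*sqrt(5619)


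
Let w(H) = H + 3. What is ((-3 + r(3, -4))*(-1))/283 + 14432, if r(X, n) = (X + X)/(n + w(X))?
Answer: 14432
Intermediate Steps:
w(H) = 3 + H
r(X, n) = 2*X/(3 + X + n) (r(X, n) = (X + X)/(n + (3 + X)) = (2*X)/(3 + X + n) = 2*X/(3 + X + n))
((-3 + r(3, -4))*(-1))/283 + 14432 = ((-3 + 2*3/(3 + 3 - 4))*(-1))/283 + 14432 = ((-3 + 2*3/2)*(-1))/283 + 14432 = ((-3 + 2*3*(1/2))*(-1))/283 + 14432 = ((-3 + 3)*(-1))/283 + 14432 = (0*(-1))/283 + 14432 = (1/283)*0 + 14432 = 0 + 14432 = 14432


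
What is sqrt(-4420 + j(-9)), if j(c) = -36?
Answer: 2*I*sqrt(1114) ≈ 66.753*I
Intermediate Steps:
sqrt(-4420 + j(-9)) = sqrt(-4420 - 36) = sqrt(-4456) = 2*I*sqrt(1114)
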